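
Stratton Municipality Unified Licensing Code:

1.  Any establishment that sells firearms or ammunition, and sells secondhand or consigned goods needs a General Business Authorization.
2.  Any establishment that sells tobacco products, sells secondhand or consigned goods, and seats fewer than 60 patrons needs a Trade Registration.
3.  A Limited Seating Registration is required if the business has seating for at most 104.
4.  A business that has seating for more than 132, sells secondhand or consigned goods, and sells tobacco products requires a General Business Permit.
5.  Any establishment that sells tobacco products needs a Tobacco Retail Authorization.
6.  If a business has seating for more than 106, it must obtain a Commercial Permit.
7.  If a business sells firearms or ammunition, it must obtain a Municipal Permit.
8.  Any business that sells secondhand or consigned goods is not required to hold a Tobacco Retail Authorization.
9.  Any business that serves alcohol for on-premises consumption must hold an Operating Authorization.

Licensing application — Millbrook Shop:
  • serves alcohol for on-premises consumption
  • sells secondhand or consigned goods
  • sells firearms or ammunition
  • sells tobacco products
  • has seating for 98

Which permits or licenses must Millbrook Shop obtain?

1. sells firearms or ammunition; sells secondhand or consigned goods → General Business Authorization required.
2. sells tobacco products; sells secondhand or consigned goods; seating 98 ≥ 60 → Trade Registration not required.
3. seating 98 ≤ 104 → Limited Seating Registration required.
4. seating 98 ≤ 132; sells secondhand or consigned goods; sells tobacco products → General Business Permit not required.
5. sells tobacco products → Tobacco Retail Authorization required.
6. seating 98 ≤ 106 → Commercial Permit not required.
7. sells firearms or ammunition → Municipal Permit required.
8. sells secondhand or consigned goods → exempt from Tobacco Retail Authorization.
9. serves alcohol for on-premises consumption → Operating Authorization required.

General Business Authorization, Limited Seating Registration, Municipal Permit, Operating Authorization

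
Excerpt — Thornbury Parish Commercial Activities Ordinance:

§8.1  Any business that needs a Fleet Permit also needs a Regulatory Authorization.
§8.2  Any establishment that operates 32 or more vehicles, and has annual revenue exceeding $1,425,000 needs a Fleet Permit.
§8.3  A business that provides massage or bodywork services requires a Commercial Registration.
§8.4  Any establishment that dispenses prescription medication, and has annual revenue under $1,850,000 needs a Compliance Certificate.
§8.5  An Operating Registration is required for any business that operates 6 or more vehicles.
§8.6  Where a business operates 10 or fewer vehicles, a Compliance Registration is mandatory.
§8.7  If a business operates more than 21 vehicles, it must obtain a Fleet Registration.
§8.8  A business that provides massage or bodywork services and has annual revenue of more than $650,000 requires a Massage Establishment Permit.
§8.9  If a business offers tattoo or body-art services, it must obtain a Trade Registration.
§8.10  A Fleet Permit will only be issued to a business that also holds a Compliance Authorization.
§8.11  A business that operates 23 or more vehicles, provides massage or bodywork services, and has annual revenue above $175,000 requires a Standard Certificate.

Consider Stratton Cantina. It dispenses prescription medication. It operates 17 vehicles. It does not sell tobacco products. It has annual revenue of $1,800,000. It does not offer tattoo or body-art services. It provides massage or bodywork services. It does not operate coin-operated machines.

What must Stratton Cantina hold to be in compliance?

Commercial Registration, Compliance Certificate, Massage Establishment Permit, Operating Registration

§8.1 Fleet Permit is not required → no effect.
§8.2 vehicles 17 < 32; revenue $1,800,000 > $1,425,000 → Fleet Permit not required.
§8.3 provides massage or bodywork services → Commercial Registration required.
§8.4 dispenses prescription medication; revenue $1,800,000 < $1,850,000 → Compliance Certificate required.
§8.5 vehicles 17 ≥ 6 → Operating Registration required.
§8.6 vehicles 17 > 10 → Compliance Registration not required.
§8.7 vehicles 17 ≤ 21 → Fleet Registration not required.
§8.8 provides massage or bodywork services; revenue $1,800,000 > $650,000 → Massage Establishment Permit required.
§8.9 does not offer tattoo or body-art services → Trade Registration not required.
§8.10 Fleet Permit is not required → no effect.
§8.11 vehicles 17 < 23; provides massage or bodywork services; revenue $1,800,000 > $175,000 → Standard Certificate not required.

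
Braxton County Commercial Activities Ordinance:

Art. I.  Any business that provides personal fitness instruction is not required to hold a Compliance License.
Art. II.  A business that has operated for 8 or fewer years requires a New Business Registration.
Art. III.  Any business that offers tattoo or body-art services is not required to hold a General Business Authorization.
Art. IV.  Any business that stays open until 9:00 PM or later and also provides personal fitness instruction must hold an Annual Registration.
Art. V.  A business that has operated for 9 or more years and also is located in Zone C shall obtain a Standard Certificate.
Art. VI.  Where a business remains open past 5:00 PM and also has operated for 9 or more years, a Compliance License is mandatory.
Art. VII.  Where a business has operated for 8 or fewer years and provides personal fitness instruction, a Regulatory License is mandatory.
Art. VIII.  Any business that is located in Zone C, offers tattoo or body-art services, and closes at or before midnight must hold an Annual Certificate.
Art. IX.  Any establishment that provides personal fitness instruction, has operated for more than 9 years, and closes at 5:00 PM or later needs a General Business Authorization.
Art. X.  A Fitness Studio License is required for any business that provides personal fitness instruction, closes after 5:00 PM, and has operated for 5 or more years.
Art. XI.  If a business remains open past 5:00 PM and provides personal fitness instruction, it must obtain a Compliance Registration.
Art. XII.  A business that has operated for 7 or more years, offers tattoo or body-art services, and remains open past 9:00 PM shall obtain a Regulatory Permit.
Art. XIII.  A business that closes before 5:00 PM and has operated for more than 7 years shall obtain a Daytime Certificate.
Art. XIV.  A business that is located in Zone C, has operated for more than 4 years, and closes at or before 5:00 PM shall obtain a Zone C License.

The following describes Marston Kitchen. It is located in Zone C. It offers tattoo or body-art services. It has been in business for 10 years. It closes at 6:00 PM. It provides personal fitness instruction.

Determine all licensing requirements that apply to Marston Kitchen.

Annual Certificate, Compliance Registration, Fitness Studio License, Standard Certificate

Art. I. provides personal fitness instruction → exempt from Compliance License.
Art. II. years in business 10 > 8 → New Business Registration not required.
Art. III. offers tattoo or body-art services → exempt from General Business Authorization.
Art. IV. closes 6:00 PM, at/before 9:00 PM; provides personal fitness instruction → Annual Registration not required.
Art. V. years in business 10 ≥ 9; is located in Zone C → Standard Certificate required.
Art. VI. closes 6:00 PM, after 5:00 PM; years in business 10 ≥ 9 → Compliance License required.
Art. VII. years in business 10 > 8; provides personal fitness instruction → Regulatory License not required.
Art. VIII. is located in Zone C; offers tattoo or body-art services; closes 6:00 PM, at/before midnight → Annual Certificate required.
Art. IX. provides personal fitness instruction; years in business 10 > 9; closes 6:00 PM, after 5:00 PM → General Business Authorization required.
Art. X. provides personal fitness instruction; closes 6:00 PM, after 5:00 PM; years in business 10 ≥ 5 → Fitness Studio License required.
Art. XI. closes 6:00 PM, after 5:00 PM; provides personal fitness instruction → Compliance Registration required.
Art. XII. years in business 10 ≥ 7; offers tattoo or body-art services; closes 6:00 PM, at/before 9:00 PM → Regulatory Permit not required.
Art. XIII. closes 6:00 PM, after 5:00 PM; years in business 10 > 7 → Daytime Certificate not required.
Art. XIV. is located in Zone C; years in business 10 > 4; closes 6:00 PM, after 5:00 PM → Zone C License not required.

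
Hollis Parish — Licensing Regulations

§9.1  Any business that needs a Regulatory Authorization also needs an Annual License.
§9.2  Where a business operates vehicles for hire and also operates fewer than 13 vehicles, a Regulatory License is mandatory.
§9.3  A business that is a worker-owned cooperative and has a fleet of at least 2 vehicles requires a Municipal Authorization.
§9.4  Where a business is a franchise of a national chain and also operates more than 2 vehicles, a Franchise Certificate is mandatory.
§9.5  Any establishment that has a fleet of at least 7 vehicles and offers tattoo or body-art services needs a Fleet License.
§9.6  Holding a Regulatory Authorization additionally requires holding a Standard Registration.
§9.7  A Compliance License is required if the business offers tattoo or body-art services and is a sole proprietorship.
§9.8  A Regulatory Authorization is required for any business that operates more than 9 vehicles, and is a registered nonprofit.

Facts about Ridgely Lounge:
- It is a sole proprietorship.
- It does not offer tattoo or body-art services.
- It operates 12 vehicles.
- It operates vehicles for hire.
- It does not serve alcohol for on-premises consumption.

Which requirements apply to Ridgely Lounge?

§9.1 Regulatory Authorization is not required → no effect.
§9.2 operates vehicles for hire; vehicles 12 < 13 → Regulatory License required.
§9.3 is a sole proprietorship (not: is a worker-owned cooperative); vehicles 12 ≥ 2 → Municipal Authorization not required.
§9.4 is a sole proprietorship (not: is a franchise of a national chain); vehicles 12 > 2 → Franchise Certificate not required.
§9.5 vehicles 12 ≥ 7; does not offer tattoo or body-art services → Fleet License not required.
§9.6 Regulatory Authorization is not required → no effect.
§9.7 does not offer tattoo or body-art services; is a sole proprietorship → Compliance License not required.
§9.8 vehicles 12 > 9; is a sole proprietorship (not: is a registered nonprofit) → Regulatory Authorization not required.

Regulatory License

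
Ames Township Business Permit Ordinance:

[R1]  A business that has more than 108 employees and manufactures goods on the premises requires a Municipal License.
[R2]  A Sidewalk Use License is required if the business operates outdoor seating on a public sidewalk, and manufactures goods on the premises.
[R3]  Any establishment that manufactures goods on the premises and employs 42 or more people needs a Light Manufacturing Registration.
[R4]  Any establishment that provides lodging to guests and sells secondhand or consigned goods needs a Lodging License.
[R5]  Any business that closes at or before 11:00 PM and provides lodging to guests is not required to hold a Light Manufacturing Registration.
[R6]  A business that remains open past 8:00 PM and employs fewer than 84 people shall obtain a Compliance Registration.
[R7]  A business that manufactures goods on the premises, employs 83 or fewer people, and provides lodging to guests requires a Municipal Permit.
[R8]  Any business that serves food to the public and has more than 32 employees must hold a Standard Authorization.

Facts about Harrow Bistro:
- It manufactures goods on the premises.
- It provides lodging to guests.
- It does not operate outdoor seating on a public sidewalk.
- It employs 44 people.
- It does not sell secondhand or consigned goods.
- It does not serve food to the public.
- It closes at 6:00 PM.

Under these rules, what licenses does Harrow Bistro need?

Municipal Permit

[R1] employees 44 ≤ 108; manufactures goods on the premises → Municipal License not required.
[R2] does not operate outdoor seating on a public sidewalk; manufactures goods on the premises → Sidewalk Use License not required.
[R3] manufactures goods on the premises; employees 44 ≥ 42 → Light Manufacturing Registration required.
[R4] provides lodging to guests; does not sell secondhand or consigned goods → Lodging License not required.
[R5] closes 6:00 PM, at/before 11:00 PM; provides lodging to guests → exempt from Light Manufacturing Registration.
[R6] closes 6:00 PM, at/before 8:00 PM; employees 44 < 84 → Compliance Registration not required.
[R7] manufactures goods on the premises; employees 44 ≤ 83; provides lodging to guests → Municipal Permit required.
[R8] does not serve food to the public; employees 44 > 32 → Standard Authorization not required.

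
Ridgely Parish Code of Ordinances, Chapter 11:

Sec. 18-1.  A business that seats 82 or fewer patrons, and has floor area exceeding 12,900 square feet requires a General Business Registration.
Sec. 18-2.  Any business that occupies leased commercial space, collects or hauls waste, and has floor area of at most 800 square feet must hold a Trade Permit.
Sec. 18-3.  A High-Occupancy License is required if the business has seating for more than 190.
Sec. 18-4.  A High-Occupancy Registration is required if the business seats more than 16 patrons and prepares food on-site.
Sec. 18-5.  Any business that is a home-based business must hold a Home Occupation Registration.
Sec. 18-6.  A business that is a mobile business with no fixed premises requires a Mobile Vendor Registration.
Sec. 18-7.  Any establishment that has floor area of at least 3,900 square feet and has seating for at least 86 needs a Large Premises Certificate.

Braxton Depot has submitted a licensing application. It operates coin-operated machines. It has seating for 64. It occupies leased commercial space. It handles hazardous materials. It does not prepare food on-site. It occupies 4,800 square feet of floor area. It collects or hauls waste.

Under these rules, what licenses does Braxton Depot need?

Sec. 18-1. seating 64 ≤ 82; floor area 4,800 square feet ≤ 12,900 square feet → General Business Registration not required.
Sec. 18-2. occupies leased commercial space; collects or hauls waste; floor area 4,800 square feet > 800 square feet → Trade Permit not required.
Sec. 18-3. seating 64 ≤ 190 → High-Occupancy License not required.
Sec. 18-4. seating 64 > 16; does not prepare food on-site → High-Occupancy Registration not required.
Sec. 18-5. occupies leased commercial space (not: is a home-based business) → Home Occupation Registration not required.
Sec. 18-6. occupies leased commercial space (not: is a mobile business with no fixed premises) → Mobile Vendor Registration not required.
Sec. 18-7. floor area 4,800 square feet ≥ 3,900 square feet; seating 64 < 86 → Large Premises Certificate not required.

None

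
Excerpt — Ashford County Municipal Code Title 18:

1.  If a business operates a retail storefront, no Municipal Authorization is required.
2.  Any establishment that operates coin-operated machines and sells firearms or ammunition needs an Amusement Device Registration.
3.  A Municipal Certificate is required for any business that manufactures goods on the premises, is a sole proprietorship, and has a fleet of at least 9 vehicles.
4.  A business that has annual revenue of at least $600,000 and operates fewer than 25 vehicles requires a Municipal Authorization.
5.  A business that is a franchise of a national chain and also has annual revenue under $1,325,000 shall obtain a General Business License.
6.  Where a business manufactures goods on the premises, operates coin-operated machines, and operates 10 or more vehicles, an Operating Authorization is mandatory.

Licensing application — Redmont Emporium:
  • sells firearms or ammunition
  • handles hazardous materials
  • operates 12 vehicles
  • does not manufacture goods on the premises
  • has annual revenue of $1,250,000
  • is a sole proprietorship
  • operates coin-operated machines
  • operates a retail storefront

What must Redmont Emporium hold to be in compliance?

1. operates a retail storefront → exempt from Municipal Authorization.
2. operates coin-operated machines; sells firearms or ammunition → Amusement Device Registration required.
3. does not manufacture goods on the premises; is a sole proprietorship; vehicles 12 ≥ 9 → Municipal Certificate not required.
4. revenue $1,250,000 ≥ $600,000; vehicles 12 < 25 → Municipal Authorization required.
5. is a sole proprietorship (not: is a franchise of a national chain); revenue $1,250,000 < $1,325,000 → General Business License not required.
6. does not manufacture goods on the premises; operates coin-operated machines; vehicles 12 ≥ 10 → Operating Authorization not required.

Amusement Device Registration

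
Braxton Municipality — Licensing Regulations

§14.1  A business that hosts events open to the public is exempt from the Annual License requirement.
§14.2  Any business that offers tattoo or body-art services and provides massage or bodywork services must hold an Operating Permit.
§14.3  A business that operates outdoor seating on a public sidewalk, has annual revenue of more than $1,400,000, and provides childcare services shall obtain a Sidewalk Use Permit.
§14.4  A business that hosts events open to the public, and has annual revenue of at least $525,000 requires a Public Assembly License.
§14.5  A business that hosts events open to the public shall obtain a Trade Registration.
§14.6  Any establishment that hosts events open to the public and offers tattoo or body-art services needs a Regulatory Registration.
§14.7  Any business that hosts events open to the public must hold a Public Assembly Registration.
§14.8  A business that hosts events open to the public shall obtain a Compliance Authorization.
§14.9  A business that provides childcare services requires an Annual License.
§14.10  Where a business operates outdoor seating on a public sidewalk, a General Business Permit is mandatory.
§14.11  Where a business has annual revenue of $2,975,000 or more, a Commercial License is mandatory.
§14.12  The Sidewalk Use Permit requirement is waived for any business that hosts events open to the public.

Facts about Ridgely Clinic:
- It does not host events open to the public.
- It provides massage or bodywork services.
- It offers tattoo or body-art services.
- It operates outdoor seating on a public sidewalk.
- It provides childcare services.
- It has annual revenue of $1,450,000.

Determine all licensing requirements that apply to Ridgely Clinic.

Annual License, General Business Permit, Operating Permit, Sidewalk Use Permit

§14.1 does not host events open to the public → Annual License exemption does not apply.
§14.2 offers tattoo or body-art services; provides massage or bodywork services → Operating Permit required.
§14.3 operates outdoor seating on a public sidewalk; revenue $1,450,000 > $1,400,000; provides childcare services → Sidewalk Use Permit required.
§14.4 does not host events open to the public; revenue $1,450,000 ≥ $525,000 → Public Assembly License not required.
§14.5 does not host events open to the public → Trade Registration not required.
§14.6 does not host events open to the public; offers tattoo or body-art services → Regulatory Registration not required.
§14.7 does not host events open to the public → Public Assembly Registration not required.
§14.8 does not host events open to the public → Compliance Authorization not required.
§14.9 provides childcare services → Annual License required.
§14.10 operates outdoor seating on a public sidewalk → General Business Permit required.
§14.11 revenue $1,450,000 < $2,975,000 → Commercial License not required.
§14.12 does not host events open to the public → Sidewalk Use Permit exemption does not apply.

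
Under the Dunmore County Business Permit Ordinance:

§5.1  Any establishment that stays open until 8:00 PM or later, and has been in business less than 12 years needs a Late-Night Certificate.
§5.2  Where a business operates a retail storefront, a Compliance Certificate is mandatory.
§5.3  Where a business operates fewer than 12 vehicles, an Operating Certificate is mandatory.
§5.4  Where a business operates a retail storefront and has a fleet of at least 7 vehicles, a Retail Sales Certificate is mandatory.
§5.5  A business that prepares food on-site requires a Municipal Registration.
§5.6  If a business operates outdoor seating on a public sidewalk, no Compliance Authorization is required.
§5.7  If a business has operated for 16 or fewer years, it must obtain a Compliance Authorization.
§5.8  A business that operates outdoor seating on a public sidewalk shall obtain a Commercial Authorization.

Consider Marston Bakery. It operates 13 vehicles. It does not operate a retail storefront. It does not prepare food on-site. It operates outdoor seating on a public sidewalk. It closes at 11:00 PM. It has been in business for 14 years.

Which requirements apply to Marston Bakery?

§5.1 closes 11:00 PM, after 8:00 PM; years in business 14 ≥ 12 → Late-Night Certificate not required.
§5.2 does not operate a retail storefront → Compliance Certificate not required.
§5.3 vehicles 13 ≥ 12 → Operating Certificate not required.
§5.4 does not operate a retail storefront; vehicles 13 ≥ 7 → Retail Sales Certificate not required.
§5.5 does not prepare food on-site → Municipal Registration not required.
§5.6 operates outdoor seating on a public sidewalk → exempt from Compliance Authorization.
§5.7 years in business 14 ≤ 16 → Compliance Authorization required.
§5.8 operates outdoor seating on a public sidewalk → Commercial Authorization required.

Commercial Authorization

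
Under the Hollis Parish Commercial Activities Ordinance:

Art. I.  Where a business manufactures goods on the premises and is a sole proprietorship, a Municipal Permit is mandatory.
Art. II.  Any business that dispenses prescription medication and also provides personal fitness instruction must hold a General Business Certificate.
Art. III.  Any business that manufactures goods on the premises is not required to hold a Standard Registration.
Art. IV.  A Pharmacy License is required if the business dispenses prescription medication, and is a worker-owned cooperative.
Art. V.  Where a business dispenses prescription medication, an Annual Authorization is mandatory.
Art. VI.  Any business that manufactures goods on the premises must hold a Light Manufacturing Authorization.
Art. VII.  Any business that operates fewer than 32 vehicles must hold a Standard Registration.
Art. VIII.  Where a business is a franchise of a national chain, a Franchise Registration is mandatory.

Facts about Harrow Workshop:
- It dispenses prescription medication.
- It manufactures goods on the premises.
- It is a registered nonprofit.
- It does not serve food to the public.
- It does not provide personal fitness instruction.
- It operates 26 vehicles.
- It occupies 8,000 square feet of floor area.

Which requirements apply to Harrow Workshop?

Annual Authorization, Light Manufacturing Authorization

Art. I. manufactures goods on the premises; is a registered nonprofit (not: is a sole proprietorship) → Municipal Permit not required.
Art. II. dispenses prescription medication; does not provide personal fitness instruction → General Business Certificate not required.
Art. III. manufactures goods on the premises → exempt from Standard Registration.
Art. IV. dispenses prescription medication; is a registered nonprofit (not: is a worker-owned cooperative) → Pharmacy License not required.
Art. V. dispenses prescription medication → Annual Authorization required.
Art. VI. manufactures goods on the premises → Light Manufacturing Authorization required.
Art. VII. vehicles 26 < 32 → Standard Registration required.
Art. VIII. is a registered nonprofit (not: is a franchise of a national chain) → Franchise Registration not required.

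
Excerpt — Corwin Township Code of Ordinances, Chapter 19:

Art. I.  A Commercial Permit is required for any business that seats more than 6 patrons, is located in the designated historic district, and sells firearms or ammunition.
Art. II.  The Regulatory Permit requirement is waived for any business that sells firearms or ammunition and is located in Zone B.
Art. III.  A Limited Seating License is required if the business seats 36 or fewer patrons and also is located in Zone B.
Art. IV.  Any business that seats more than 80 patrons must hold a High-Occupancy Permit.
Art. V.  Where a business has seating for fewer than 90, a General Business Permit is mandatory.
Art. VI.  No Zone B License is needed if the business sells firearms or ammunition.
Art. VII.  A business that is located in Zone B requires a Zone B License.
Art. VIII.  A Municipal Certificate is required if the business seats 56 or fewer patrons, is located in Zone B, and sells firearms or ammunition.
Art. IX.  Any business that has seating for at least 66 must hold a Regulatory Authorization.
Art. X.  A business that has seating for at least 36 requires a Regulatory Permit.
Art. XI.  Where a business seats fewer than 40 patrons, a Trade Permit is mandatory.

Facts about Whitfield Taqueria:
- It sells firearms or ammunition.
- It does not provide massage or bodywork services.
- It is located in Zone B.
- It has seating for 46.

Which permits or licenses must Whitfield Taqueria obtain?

Art. I. seating 46 > 6; is located in Zone B (not: is located in the designated historic district); sells firearms or ammunition → Commercial Permit not required.
Art. II. sells firearms or ammunition; is located in Zone B → exempt from Regulatory Permit.
Art. III. seating 46 > 36; is located in Zone B → Limited Seating License not required.
Art. IV. seating 46 ≤ 80 → High-Occupancy Permit not required.
Art. V. seating 46 < 90 → General Business Permit required.
Art. VI. sells firearms or ammunition → exempt from Zone B License.
Art. VII. is located in Zone B → Zone B License required.
Art. VIII. seating 46 ≤ 56; is located in Zone B; sells firearms or ammunition → Municipal Certificate required.
Art. IX. seating 46 < 66 → Regulatory Authorization not required.
Art. X. seating 46 ≥ 36 → Regulatory Permit required.
Art. XI. seating 46 ≥ 40 → Trade Permit not required.

General Business Permit, Municipal Certificate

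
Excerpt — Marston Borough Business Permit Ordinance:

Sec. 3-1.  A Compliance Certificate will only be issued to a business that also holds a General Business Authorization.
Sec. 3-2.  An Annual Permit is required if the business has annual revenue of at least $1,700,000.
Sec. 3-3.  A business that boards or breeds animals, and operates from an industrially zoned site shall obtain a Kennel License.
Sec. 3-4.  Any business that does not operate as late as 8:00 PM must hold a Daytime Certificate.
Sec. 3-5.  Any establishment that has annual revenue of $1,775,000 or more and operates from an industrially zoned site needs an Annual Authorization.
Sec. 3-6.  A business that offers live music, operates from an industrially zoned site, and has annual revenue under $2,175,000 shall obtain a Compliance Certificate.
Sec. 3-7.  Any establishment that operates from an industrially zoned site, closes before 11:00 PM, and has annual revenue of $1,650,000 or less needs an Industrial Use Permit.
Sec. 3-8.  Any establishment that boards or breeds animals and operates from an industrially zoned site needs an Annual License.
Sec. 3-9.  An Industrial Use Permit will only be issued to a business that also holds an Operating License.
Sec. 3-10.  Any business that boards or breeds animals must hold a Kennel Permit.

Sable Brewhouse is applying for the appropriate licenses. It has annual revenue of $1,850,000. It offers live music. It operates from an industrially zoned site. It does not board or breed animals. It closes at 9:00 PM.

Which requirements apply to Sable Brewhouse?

Sec. 3-1. Compliance Certificate is required → General Business Authorization also required.
Sec. 3-2. revenue $1,850,000 ≥ $1,700,000 → Annual Permit required.
Sec. 3-3. does not board or breed animals; operates from an industrially zoned site → Kennel License not required.
Sec. 3-4. closes 9:00 PM, after 8:00 PM → Daytime Certificate not required.
Sec. 3-5. revenue $1,850,000 ≥ $1,775,000; operates from an industrially zoned site → Annual Authorization required.
Sec. 3-6. offers live music; operates from an industrially zoned site; revenue $1,850,000 < $2,175,000 → Compliance Certificate required.
Sec. 3-7. operates from an industrially zoned site; closes 9:00 PM, at/before 11:00 PM; revenue $1,850,000 > $1,650,000 → Industrial Use Permit not required.
Sec. 3-8. does not board or breed animals; operates from an industrially zoned site → Annual License not required.
Sec. 3-9. Industrial Use Permit is not required → no effect.
Sec. 3-10. does not board or breed animals → Kennel Permit not required.

Annual Authorization, Annual Permit, Compliance Certificate, General Business Authorization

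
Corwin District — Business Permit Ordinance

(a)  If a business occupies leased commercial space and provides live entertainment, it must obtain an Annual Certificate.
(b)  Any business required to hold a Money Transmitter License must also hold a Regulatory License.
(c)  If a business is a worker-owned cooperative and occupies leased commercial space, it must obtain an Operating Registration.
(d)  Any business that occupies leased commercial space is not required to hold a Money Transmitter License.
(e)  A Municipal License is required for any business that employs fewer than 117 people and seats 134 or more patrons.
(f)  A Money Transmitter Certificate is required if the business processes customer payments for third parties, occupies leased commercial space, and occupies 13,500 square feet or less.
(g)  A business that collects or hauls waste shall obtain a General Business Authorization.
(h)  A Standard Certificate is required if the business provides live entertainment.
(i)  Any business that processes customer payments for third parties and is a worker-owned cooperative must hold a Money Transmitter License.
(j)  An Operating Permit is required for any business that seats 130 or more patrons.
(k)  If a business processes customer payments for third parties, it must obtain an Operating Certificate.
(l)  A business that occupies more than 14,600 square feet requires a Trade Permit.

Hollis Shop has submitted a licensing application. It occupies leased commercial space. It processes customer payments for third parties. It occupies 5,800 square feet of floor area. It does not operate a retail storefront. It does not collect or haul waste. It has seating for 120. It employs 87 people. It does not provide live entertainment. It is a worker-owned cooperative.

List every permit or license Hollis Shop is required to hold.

Money Transmitter Certificate, Operating Certificate, Operating Registration

(a) occupies leased commercial space; does not provide live entertainment → Annual Certificate not required.
(b) Money Transmitter License is not required → no effect.
(c) is a worker-owned cooperative; occupies leased commercial space → Operating Registration required.
(d) occupies leased commercial space → exempt from Money Transmitter License.
(e) employees 87 < 117; seating 120 < 134 → Municipal License not required.
(f) processes customer payments for third parties; occupies leased commercial space; floor area 5,800 square feet ≤ 13,500 square feet → Money Transmitter Certificate required.
(g) does not collect or haul waste → General Business Authorization not required.
(h) does not provide live entertainment → Standard Certificate not required.
(i) processes customer payments for third parties; is a worker-owned cooperative → Money Transmitter License required.
(j) seating 120 < 130 → Operating Permit not required.
(k) processes customer payments for third parties → Operating Certificate required.
(l) floor area 5,800 square feet ≤ 14,600 square feet → Trade Permit not required.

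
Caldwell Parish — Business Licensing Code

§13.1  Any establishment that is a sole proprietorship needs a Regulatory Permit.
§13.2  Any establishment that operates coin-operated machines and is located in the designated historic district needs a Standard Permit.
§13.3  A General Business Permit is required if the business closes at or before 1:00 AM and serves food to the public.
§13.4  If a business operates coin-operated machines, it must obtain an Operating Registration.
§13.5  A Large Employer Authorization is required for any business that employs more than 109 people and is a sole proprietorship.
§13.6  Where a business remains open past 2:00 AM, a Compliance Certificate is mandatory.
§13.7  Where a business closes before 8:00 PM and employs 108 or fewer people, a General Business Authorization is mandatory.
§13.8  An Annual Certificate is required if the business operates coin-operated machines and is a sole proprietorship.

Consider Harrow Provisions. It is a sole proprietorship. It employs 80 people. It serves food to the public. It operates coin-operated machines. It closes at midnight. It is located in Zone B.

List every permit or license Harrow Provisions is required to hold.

Annual Certificate, General Business Permit, Operating Registration, Regulatory Permit

§13.1 is a sole proprietorship → Regulatory Permit required.
§13.2 operates coin-operated machines; is located in Zone B (not: is located in the designated historic district) → Standard Permit not required.
§13.3 closes midnight, at/before 1:00 AM; serves food to the public → General Business Permit required.
§13.4 operates coin-operated machines → Operating Registration required.
§13.5 employees 80 ≤ 109; is a sole proprietorship → Large Employer Authorization not required.
§13.6 closes midnight, at/before 2:00 AM → Compliance Certificate not required.
§13.7 closes midnight, after 8:00 PM; employees 80 ≤ 108 → General Business Authorization not required.
§13.8 operates coin-operated machines; is a sole proprietorship → Annual Certificate required.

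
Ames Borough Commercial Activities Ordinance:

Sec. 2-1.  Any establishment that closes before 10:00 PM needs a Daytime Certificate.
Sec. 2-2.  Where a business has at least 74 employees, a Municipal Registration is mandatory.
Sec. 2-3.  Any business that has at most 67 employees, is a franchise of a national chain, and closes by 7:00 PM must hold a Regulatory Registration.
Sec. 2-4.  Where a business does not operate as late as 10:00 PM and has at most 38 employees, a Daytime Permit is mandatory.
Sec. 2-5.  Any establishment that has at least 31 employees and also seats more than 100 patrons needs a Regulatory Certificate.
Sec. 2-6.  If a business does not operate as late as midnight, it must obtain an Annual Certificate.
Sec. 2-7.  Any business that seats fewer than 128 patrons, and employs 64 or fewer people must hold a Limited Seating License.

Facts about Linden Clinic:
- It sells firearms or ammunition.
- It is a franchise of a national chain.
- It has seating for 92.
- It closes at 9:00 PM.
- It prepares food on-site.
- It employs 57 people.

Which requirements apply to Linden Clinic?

Sec. 2-1. closes 9:00 PM, at/before 10:00 PM → Daytime Certificate required.
Sec. 2-2. employees 57 < 74 → Municipal Registration not required.
Sec. 2-3. employees 57 ≤ 67; is a franchise of a national chain; closes 9:00 PM, after 7:00 PM → Regulatory Registration not required.
Sec. 2-4. closes 9:00 PM, at/before 10:00 PM; employees 57 > 38 → Daytime Permit not required.
Sec. 2-5. employees 57 ≥ 31; seating 92 ≤ 100 → Regulatory Certificate not required.
Sec. 2-6. closes 9:00 PM, at/before midnight → Annual Certificate required.
Sec. 2-7. seating 92 < 128; employees 57 ≤ 64 → Limited Seating License required.

Annual Certificate, Daytime Certificate, Limited Seating License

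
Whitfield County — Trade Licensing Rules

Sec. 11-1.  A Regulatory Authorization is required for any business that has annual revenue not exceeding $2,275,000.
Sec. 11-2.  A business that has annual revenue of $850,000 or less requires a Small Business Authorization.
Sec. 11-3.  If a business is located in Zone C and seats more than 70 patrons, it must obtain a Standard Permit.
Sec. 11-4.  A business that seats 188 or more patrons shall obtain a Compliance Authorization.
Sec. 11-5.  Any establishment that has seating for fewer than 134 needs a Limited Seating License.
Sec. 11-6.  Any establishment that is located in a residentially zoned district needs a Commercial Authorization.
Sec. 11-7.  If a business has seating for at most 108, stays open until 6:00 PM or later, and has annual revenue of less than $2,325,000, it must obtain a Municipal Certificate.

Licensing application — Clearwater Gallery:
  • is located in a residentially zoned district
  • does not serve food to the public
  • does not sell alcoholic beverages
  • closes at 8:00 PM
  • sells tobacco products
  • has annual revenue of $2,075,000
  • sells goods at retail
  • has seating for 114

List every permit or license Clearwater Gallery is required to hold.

Commercial Authorization, Limited Seating License, Regulatory Authorization

Sec. 11-1. revenue $2,075,000 ≤ $2,275,000 → Regulatory Authorization required.
Sec. 11-2. revenue $2,075,000 > $850,000 → Small Business Authorization not required.
Sec. 11-3. is located in a residentially zoned district (not: is located in Zone C); seating 114 > 70 → Standard Permit not required.
Sec. 11-4. seating 114 < 188 → Compliance Authorization not required.
Sec. 11-5. seating 114 < 134 → Limited Seating License required.
Sec. 11-6. is located in a residentially zoned district → Commercial Authorization required.
Sec. 11-7. seating 114 > 108; closes 8:00 PM, after 6:00 PM; revenue $2,075,000 < $2,325,000 → Municipal Certificate not required.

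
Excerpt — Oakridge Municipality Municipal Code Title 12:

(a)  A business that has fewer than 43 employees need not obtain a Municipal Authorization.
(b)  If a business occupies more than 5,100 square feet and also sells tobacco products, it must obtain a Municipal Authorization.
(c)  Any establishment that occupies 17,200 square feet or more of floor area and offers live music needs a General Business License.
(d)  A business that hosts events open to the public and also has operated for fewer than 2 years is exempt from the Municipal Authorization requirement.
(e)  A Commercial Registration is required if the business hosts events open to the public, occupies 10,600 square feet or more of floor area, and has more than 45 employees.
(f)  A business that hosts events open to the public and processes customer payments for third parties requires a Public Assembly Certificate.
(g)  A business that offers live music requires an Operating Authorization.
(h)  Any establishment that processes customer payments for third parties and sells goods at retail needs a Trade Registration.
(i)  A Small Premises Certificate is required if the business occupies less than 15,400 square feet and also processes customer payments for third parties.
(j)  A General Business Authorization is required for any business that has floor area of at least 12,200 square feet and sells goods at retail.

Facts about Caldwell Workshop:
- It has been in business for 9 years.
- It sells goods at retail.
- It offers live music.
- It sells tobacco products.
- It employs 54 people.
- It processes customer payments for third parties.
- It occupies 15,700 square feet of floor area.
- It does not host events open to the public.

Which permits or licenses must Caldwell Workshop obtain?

General Business Authorization, Municipal Authorization, Operating Authorization, Trade Registration

(a) employees 54 ≥ 43 → Municipal Authorization exemption does not apply.
(b) floor area 15,700 square feet > 5,100 square feet; sells tobacco products → Municipal Authorization required.
(c) floor area 15,700 square feet < 17,200 square feet; offers live music → General Business License not required.
(d) does not host events open to the public; years in business 9 ≥ 2 → Municipal Authorization exemption does not apply.
(e) does not host events open to the public; floor area 15,700 square feet ≥ 10,600 square feet; employees 54 > 45 → Commercial Registration not required.
(f) does not host events open to the public; processes customer payments for third parties → Public Assembly Certificate not required.
(g) offers live music → Operating Authorization required.
(h) processes customer payments for third parties; sells goods at retail → Trade Registration required.
(i) floor area 15,700 square feet ≥ 15,400 square feet; processes customer payments for third parties → Small Premises Certificate not required.
(j) floor area 15,700 square feet ≥ 12,200 square feet; sells goods at retail → General Business Authorization required.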